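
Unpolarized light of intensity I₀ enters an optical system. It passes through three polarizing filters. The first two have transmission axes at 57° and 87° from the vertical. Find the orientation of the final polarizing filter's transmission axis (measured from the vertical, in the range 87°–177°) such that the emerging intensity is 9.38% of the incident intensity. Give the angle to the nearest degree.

θ ≈ 147°

Unpolarized light through the first polarizer → I₁ = ½ I₀, now polarized at 57°.
I₂ = I₁ cos²(87° − 57°) = 0.5 I₀ · cos²(30°) = 0.375 I₀.
Need I₃/I₀ = 0.0938, so cos²(θ − 87°) = 0.0938 / 0.375 = 0.2501.
θ − 87° = arccos(√0.2501) = 60.0°, giving θ ≈ 87 + 60.0 = 147.0°.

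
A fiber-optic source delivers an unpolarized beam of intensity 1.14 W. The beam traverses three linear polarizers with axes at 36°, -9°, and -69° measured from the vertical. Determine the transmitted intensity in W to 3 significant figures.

I ≈ 0.0713 W

Unpolarized light through the first polarizer → I₁ = 1.14 W/2 = 0.57 W, polarized at 36°.
I₂ = I₁ · cos²(45°) = 0.57 · 0.5 = 0.285 W.
I₃ = I₂ · cos²(60°) = 0.285 · 0.25 = 0.07125 W.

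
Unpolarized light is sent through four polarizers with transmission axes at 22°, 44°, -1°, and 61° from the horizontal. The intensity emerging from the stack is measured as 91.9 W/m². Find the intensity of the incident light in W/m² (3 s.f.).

I₀ ≈ 1940 W/m²

Unpolarized light through the first polarizer → I₁ = ½ I₀, now polarized at 22°.
I₂ = I₁ cos²(44° − 22°) = 0.5 I₀ · cos²(22°) = 0.4298 I₀.
I₃ = I₂ cos²(-1° − 44°) = 0.4298 I₀ · cos²(45°) = 0.2149 I₀.
I₄ = I₃ cos²(61° + 1°) = 0.2149 I₀ · cos²(62°) = 0.04737 I₀.
So 91.9 W/m² = 0.04737 I₀, giving I₀ = 91.9/0.04737 = 1940 W/m².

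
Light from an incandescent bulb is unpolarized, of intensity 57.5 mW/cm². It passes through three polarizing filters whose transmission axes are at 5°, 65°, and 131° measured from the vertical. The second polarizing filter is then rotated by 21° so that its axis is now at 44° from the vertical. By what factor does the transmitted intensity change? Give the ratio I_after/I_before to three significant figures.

I_new/I_old ≈ 0.0400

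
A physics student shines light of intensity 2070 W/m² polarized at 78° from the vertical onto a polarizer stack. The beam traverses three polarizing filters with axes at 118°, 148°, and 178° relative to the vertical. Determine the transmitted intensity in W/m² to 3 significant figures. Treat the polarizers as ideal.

I ≈ 683 W/m²

By Malus's law, I₁ = 2070 W/m² · cos²(40°) = 1215 W/m².
I₂ = I₁ · cos²(30°) = 1215 · 0.75 = 911 W/m².
I₃ = I₂ · cos²(30°) = 911 · 0.75 = 683.3 W/m².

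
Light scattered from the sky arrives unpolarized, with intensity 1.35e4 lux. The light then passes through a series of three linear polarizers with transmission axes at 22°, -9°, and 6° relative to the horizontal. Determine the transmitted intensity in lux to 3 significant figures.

I ≈ 4630 lux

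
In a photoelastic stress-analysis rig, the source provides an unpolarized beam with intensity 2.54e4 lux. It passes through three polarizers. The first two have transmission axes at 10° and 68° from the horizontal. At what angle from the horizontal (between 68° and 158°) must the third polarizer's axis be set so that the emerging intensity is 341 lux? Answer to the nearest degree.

θ ≈ 140°

Unpolarized light through the first polarizer → I₁ = ½ I₀, now polarized at 10°.
I₂ = I₁ cos²(68° − 10°) = 0.5 I₀ · cos²(58°) = 0.1404 I₀.
Target fraction: 341 / 2.54e4 lux = 0.01343 of I₀.
Need I₃/I₀ = 0.01343, so cos²(θ − 68°) = 0.01343 / 0.1404 = 0.09562.
θ − 68° = arccos(√0.09562) = 72.0°, giving θ ≈ 68 + 72.0 = 140.0°.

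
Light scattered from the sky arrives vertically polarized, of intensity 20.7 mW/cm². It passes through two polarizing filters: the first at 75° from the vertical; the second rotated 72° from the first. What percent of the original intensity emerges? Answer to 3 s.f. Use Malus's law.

≈ 0.640%

By Malus's law, I₁ = 20.7 mW/cm² · cos²(75°) = 1.387 mW/cm².
I₂ = I₁ · cos²(72°) = 1.387 · 0.09549 = 0.1324 mW/cm².
That is 0.6397% of the incident intensity.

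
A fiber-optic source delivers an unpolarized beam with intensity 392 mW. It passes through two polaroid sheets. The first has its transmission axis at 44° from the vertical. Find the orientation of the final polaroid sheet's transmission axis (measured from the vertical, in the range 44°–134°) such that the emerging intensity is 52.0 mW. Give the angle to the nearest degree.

Unpolarized light through the first polarizer → I₁ = ½ I₀, now polarized at 44°.
Target fraction: 52.0 / 392 mW = 0.1327 of I₀.
Need I₂/I₀ = 0.1327, so cos²(θ − 44°) = 0.1327 / 0.5 = 0.2653.
θ − 44° = arccos(√0.2653) = 59.0°, giving θ ≈ 44 + 59.0 = 103.0°.

θ ≈ 103°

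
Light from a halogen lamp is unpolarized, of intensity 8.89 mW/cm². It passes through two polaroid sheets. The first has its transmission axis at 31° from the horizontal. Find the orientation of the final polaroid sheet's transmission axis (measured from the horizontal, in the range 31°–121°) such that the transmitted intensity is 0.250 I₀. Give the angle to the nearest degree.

Unpolarized light through the first polarizer → I₁ = ½ I₀, now polarized at 31°.
Need I₂/I₀ = 0.25, so cos²(θ − 31°) = 0.25 / 0.5 = 0.5.
θ − 31° = arccos(√0.5) = 45.0°, giving θ ≈ 31 + 45.0 = 76.0°.

θ ≈ 76°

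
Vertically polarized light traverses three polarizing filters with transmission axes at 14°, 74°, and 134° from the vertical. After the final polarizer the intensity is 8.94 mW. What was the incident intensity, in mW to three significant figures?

I₀ ≈ 152 mW

I₁ = I₀ cos²(14° − 0°) = I₀ cos²(14°) = 0.9415 I₀.
I₂ = I₁ cos²(74° − 14°) = 0.9415 I₀ · cos²(60°) = 0.2354 I₀.
I₃ = I₂ cos²(134° − 74°) = 0.2354 I₀ · cos²(60°) = 0.05884 I₀.
So 8.94 mW = 0.05884 I₀, giving I₀ = 8.94/0.05884 = 151.9 mW.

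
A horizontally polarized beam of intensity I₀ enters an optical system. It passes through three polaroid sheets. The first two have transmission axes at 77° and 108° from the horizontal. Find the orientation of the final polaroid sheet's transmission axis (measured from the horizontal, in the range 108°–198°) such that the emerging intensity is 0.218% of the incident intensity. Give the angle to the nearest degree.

I₁ = I₀ cos²(77° − 0°) = I₀ cos²(77°) = 0.0506 I₀.
I₂ = I₁ cos²(108° − 77°) = 0.0506 I₀ · cos²(31°) = 0.03718 I₀.
Need I₃/I₀ = 0.00218, so cos²(θ − 108°) = 0.00218 / 0.03718 = 0.05863.
θ − 108° = arccos(√0.05863) = 76.0°, giving θ ≈ 108 + 76.0 = 184.0°.

θ ≈ 184°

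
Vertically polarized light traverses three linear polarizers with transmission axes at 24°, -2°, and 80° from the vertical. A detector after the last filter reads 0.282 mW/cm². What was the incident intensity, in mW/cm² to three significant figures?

I₀ ≈ 21.6 mW/cm²

By Malus's law, I₁ = I₀ cos²(24° − 0°) = I₀ cos²(24°) = 0.8346 I₀.
I₂ = I₁ cos²(-2° − 24°) = 0.8346 I₀ · cos²(26°) = 0.6742 I₀.
I₃ = I₂ cos²(80° + 2°) = 0.6742 I₀ · cos²(82°) = 0.01306 I₀.
So 0.282 mW/cm² = 0.01306 I₀, giving I₀ = 0.282/0.01306 = 21.6 mW/cm².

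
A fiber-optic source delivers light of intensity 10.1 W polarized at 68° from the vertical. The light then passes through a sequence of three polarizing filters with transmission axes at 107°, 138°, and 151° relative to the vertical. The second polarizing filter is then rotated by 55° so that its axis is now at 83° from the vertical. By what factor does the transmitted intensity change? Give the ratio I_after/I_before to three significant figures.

I_new/I_old ≈ 0.168

Before rotation:
By Malus's law, I₁ = I₀ cos²(107° − 68°) = I₀ cos²(39°) = 0.604 I₀.
I₂ = I₁ cos²(138° − 107°) = 0.604 I₀ · cos²(31°) = 0.4437 I₀.
I₃ = I₂ cos²(151° − 138°) = 0.4437 I₀ · cos²(13°) = 0.4213 I₀.
After rotation:
I₁ = I₀ cos²(107° − 68°) = I₀ cos²(39°) = 0.604 I₀.
I₂ = I₁ cos²(83° − 107°) = 0.604 I₀ · cos²(24°) = 0.504 I₀.
I₃ = I₂ cos²(151° − 83°) = 0.504 I₀ · cos²(68°) = 0.07073 I₀.
Ratio = 0.07073 / 0.4213 = 0.1679.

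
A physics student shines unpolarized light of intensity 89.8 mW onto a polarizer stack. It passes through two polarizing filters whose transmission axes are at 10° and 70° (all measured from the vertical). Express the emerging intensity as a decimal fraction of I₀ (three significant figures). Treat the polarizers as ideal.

I/I₀ ≈ 0.125

Unpolarized light through the first polarizer → I₁ = 89.8 mW/2 = 44.9 mW, polarized at 10°.
I₂ = I₁ · cos²(60°) = 44.9 · 0.25 = 11.23 mW.
Transmitted fraction = 0.125.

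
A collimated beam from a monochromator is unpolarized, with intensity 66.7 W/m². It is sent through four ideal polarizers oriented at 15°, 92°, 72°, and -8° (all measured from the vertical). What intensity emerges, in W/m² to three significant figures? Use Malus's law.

I ≈ 0.0449 W/m²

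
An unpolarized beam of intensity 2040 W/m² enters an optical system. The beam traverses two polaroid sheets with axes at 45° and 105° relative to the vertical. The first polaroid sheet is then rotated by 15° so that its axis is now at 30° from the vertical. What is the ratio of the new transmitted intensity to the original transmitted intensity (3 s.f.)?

I_new/I_old ≈ 0.268

Before rotation:
Unpolarized light through the first polarizer → I₁ = ½ I₀, now polarized at 45°.
I₂ = I₁ cos²(105° − 45°) = 0.5 I₀ · cos²(60°) = 0.125 I₀.
After rotation:
Unpolarized light through the first polarizer → I₁ = ½ I₀, now polarized at 30°.
I₂ = I₁ cos²(105° − 30°) = 0.5 I₀ · cos²(75°) = 0.03349 I₀.
Ratio = 0.03349 / 0.125 = 0.2679.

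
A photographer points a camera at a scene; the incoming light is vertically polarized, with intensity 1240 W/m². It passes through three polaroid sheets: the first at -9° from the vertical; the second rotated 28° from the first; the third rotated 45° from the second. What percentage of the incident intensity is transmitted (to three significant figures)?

≈ 38.0%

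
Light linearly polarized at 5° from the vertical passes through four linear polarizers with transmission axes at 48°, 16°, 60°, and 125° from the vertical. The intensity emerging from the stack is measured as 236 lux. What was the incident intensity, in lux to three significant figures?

By Malus's law, I₁ = I₀ cos²(48° − 5°) = I₀ cos²(43°) = 0.5349 I₀.
I₂ = I₁ cos²(16° − 48°) = 0.5349 I₀ · cos²(32°) = 0.3847 I₀.
I₃ = I₂ cos²(60° − 16°) = 0.3847 I₀ · cos²(44°) = 0.1991 I₀.
I₄ = I₃ cos²(125° − 60°) = 0.1991 I₀ · cos²(65°) = 0.03555 I₀.
So 236 lux = 0.03555 I₀, giving I₀ = 236/0.03555 = 6638 lux.

I₀ ≈ 6640 lux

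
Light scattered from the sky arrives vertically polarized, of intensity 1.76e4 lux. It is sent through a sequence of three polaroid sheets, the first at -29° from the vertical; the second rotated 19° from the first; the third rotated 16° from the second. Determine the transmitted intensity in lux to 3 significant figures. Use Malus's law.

I ≈ 1.11e4 lux

By Malus's law, I₁ = 1.76e4 lux · cos²(29°) = 1.346e+04 lux.
I₂ = I₁ · cos²(19°) = 1.346e+04 · 0.894 = 1.204e+04 lux.
I₃ = I₂ · cos²(16°) = 1.204e+04 · 0.924 = 1.112e+04 lux.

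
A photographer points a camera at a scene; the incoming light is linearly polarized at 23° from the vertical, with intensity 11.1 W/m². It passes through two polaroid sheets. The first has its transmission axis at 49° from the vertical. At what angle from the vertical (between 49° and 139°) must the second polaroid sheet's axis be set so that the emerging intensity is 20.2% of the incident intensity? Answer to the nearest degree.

θ ≈ 109°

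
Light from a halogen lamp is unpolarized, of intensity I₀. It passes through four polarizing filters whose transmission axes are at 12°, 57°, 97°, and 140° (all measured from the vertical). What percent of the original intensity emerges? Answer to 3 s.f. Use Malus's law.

≈ 7.85%

Unpolarized light through the first polarizer → I₁ = ½ I₀, now polarized at 12°.
I₂ = I₁ cos²(57° − 12°) = 0.5 I₀ · cos²(45°) = 0.25 I₀.
I₃ = I₂ cos²(97° − 57°) = 0.25 I₀ · cos²(40°) = 0.1467 I₀.
I₄ = I₃ cos²(140° − 97°) = 0.1467 I₀ · cos²(43°) = 0.07847 I₀.
That is 7.847% of the incident intensity.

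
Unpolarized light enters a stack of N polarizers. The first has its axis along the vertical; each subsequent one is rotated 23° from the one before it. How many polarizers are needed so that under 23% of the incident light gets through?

N = 6

First polarizer halves the unpolarized light: factor 1/2.
Each further stage multiplies by cos²(23°) = 0.8473.
After N polarizers: T = 0.5·0.8473^(N−1). Require T < 0.23 ⇒ N−1 > ln(0.23/0.5)/ln(0.8473) = 4.69, so N−1 ≥ 5 and N = 6.
Check: N=6 gives T = 0.2184 < 0.23; N=5 gives T = 0.2577.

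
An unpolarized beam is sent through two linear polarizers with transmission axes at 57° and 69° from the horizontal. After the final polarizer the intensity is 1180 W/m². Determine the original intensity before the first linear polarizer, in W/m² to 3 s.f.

Unpolarized light through the first polarizer → I₁ = ½ I₀, now polarized at 57°.
I₂ = I₁ cos²(69° − 57°) = 0.5 I₀ · cos²(12°) = 0.4784 I₀.
So 1180 W/m² = 0.4784 I₀, giving I₀ = 1180/0.4784 = 2467 W/m².

I₀ ≈ 2470 W/m²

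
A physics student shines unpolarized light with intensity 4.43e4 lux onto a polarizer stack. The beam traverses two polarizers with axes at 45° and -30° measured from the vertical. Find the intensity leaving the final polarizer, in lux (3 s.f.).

I ≈ 1480 lux

Unpolarized light through the first polarizer → I₁ = 4.43e4 lux/2 = 2.215e+04 lux, polarized at 45°.
I₂ = I₁ · cos²(75°) = 2.215e+04 · 0.06699 = 1484 lux.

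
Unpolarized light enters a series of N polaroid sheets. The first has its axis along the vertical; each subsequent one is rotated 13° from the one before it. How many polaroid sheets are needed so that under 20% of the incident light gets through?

N = 19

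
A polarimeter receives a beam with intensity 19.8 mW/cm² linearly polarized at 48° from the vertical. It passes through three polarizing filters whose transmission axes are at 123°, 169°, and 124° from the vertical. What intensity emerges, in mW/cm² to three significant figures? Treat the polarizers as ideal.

I ≈ 0.320 mW/cm²

By Malus's law, I₁ = 19.8 mW/cm² · cos²(75°) = 1.326 mW/cm².
I₂ = I₁ · cos²(46°) = 1.326 · 0.4826 = 0.64 mW/cm².
I₃ = I₂ · cos²(45°) = 0.64 · 0.5 = 0.32 mW/cm².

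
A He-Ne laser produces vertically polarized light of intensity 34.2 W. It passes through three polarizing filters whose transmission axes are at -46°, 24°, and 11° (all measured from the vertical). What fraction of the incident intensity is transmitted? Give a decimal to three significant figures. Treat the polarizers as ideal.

I₁ = 34.2 W · cos²(46°) = 16.5 W.
I₂ = I₁ · cos²(70°) = 16.5 · 0.117 = 1.931 W.
I₃ = I₂ · cos²(13°) = 1.931 · 0.9494 = 1.833 W.
Transmitted fraction = 0.05359.

I/I₀ ≈ 0.0536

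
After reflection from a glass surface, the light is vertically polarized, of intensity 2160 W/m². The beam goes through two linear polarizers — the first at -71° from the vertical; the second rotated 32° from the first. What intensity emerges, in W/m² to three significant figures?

I₁ = 2160 W/m² · cos²(71°) = 228.9 W/m².
I₂ = I₁ · cos²(32°) = 228.9 · 0.7192 = 164.7 W/m².

I ≈ 165 W/m²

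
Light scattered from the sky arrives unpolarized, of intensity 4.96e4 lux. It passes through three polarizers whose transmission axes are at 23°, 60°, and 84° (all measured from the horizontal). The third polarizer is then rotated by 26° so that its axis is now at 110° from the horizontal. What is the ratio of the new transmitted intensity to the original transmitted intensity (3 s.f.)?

I_new/I_old ≈ 0.495

Before rotation:
Unpolarized light through the first polarizer → I₁ = ½ I₀, now polarized at 23°.
I₂ = I₁ cos²(60° − 23°) = 0.5 I₀ · cos²(37°) = 0.3189 I₀.
I₃ = I₂ cos²(84° − 60°) = 0.3189 I₀ · cos²(24°) = 0.2662 I₀.
After rotation:
Unpolarized light through the first polarizer → I₁ = ½ I₀, now polarized at 23°.
I₂ = I₁ cos²(60° − 23°) = 0.5 I₀ · cos²(37°) = 0.3189 I₀.
I₃ = I₂ cos²(110° − 60°) = 0.3189 I₀ · cos²(50°) = 0.1318 I₀.
Ratio = 0.1318 / 0.2662 = 0.4951.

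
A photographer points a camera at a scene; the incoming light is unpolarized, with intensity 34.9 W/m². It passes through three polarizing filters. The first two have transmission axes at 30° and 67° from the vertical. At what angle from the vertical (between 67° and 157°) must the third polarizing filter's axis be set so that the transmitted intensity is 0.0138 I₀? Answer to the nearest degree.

Unpolarized light through the first polarizer → I₁ = ½ I₀, now polarized at 30°.
I₂ = I₁ cos²(67° − 30°) = 0.5 I₀ · cos²(37°) = 0.3189 I₀.
Need I₃/I₀ = 0.0138, so cos²(θ − 67°) = 0.0138 / 0.3189 = 0.04327.
θ − 67° = arccos(√0.04327) = 78.0°, giving θ ≈ 67 + 78.0 = 145.0°.

θ ≈ 145°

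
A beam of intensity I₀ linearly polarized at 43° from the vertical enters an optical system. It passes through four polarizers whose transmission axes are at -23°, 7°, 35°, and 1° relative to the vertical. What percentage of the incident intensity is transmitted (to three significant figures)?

≈ 6.65%

By Malus's law, I₁ = I₀ cos²(-23° − 43°) = I₀ cos²(66°) = 0.1654 I₀.
I₂ = I₁ cos²(7° + 23°) = 0.1654 I₀ · cos²(30°) = 0.1241 I₀.
I₃ = I₂ cos²(35° − 7°) = 0.1241 I₀ · cos²(28°) = 0.09673 I₀.
I₄ = I₃ cos²(1° − 35°) = 0.09673 I₀ · cos²(34°) = 0.06648 I₀.
That is 6.648% of the incident intensity.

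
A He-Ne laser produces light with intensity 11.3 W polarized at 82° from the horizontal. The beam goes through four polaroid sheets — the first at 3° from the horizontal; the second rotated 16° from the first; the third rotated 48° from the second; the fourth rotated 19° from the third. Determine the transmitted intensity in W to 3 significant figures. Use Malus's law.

By Malus's law, I₁ = 11.3 W · cos²(79°) = 0.4114 W.
I₂ = I₁ · cos²(16°) = 0.4114 · 0.924 = 0.3802 W.
I₃ = I₂ · cos²(48°) = 0.3802 · 0.4477 = 0.1702 W.
I₄ = I₃ · cos²(19°) = 0.1702 · 0.894 = 0.1522 W.

I ≈ 0.152 W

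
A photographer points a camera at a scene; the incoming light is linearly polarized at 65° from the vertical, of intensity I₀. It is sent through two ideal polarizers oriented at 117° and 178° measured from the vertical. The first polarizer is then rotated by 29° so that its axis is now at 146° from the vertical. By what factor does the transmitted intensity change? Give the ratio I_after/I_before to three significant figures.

I_new/I_old ≈ 0.198

Before rotation:
I₁ = I₀ cos²(117° − 65°) = I₀ cos²(52°) = 0.379 I₀.
I₂ = I₁ cos²(178° − 117°) = 0.379 I₀ · cos²(61°) = 0.08909 I₀.
After rotation:
I₁ = I₀ cos²(146° − 65°) = I₀ cos²(81°) = 0.02447 I₀.
I₂ = I₁ cos²(178° − 146°) = 0.02447 I₀ · cos²(32°) = 0.0176 I₀.
Ratio = 0.0176 / 0.08909 = 0.1976.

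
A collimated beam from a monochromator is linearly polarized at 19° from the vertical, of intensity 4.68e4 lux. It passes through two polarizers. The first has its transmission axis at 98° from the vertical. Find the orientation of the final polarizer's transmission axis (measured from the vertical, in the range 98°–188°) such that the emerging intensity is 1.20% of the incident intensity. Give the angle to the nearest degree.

I₁ = I₀ cos²(98° − 19°) = I₀ cos²(79°) = 0.03641 I₀.
Need I₂/I₀ = 0.012, so cos²(θ − 98°) = 0.012 / 0.03641 = 0.3296.
θ − 98° = arccos(√0.3296) = 55.0°, giving θ ≈ 98 + 55.0 = 153.0°.

θ ≈ 153°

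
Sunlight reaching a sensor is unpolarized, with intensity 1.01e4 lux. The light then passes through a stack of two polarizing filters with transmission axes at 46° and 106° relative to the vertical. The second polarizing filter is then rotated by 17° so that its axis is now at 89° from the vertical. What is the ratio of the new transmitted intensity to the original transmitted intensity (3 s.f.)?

Before rotation:
Unpolarized light through the first polarizer → I₁ = ½ I₀, now polarized at 46°.
I₂ = I₁ cos²(106° − 46°) = 0.5 I₀ · cos²(60°) = 0.125 I₀.
After rotation:
Unpolarized light through the first polarizer → I₁ = ½ I₀, now polarized at 46°.
I₂ = I₁ cos²(89° − 46°) = 0.5 I₀ · cos²(43°) = 0.2674 I₀.
Ratio = 0.2674 / 0.125 = 2.14.

I_new/I_old ≈ 2.14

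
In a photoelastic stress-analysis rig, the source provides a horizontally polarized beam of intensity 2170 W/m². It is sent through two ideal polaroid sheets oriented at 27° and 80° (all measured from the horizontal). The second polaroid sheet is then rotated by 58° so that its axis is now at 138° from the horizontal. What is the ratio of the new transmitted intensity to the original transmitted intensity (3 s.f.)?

Before rotation:
By Malus's law, I₁ = I₀ cos²(27° − 0°) = I₀ cos²(27°) = 0.7939 I₀.
I₂ = I₁ cos²(80° − 27°) = 0.7939 I₀ · cos²(53°) = 0.2875 I₀.
After rotation:
I₁ = I₀ cos²(27° − 0°) = I₀ cos²(27°) = 0.7939 I₀.
Angle between axes 1 and 2: 69°. I₂ = 0.7939 I₀ · cos²(69°) = 0.102 I₀.
Ratio = 0.102 / 0.2875 = 0.3546.

I_new/I_old ≈ 0.355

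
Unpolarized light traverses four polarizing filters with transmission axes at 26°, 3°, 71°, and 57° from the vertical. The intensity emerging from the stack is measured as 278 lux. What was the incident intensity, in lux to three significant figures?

I₀ ≈ 4970 lux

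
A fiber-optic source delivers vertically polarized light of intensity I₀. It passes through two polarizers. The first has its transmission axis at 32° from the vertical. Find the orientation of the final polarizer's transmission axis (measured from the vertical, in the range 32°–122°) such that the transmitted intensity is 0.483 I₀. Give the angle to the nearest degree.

I₁ = I₀ cos²(32° − 0°) = I₀ cos²(32°) = 0.7192 I₀.
Need I₂/I₀ = 0.483, so cos²(θ − 32°) = 0.483 / 0.7192 = 0.6716.
θ − 32° = arccos(√0.6716) = 35.0°, giving θ ≈ 32 + 35.0 = 67.0°.

θ ≈ 67°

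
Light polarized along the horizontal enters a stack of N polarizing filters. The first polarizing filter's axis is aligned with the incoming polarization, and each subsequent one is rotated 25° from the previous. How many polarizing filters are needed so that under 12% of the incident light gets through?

First polarizer is aligned with the polarization: full transmission.
Each further stage multiplies by cos²(25°) = 0.8214.
After N polarizers: T = 0.8214^(N−1). Require T < 0.12 ⇒ N−1 > ln(0.12)/ln(0.8214) = 10.78, so N−1 ≥ 11 and N = 12.
Check: N=12 gives T = 0.1148 < 0.12; N=11 gives T = 0.1398.

N = 12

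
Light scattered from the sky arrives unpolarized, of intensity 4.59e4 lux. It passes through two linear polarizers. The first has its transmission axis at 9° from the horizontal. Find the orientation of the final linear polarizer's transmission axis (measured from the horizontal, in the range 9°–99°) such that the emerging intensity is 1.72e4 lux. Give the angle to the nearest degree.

Unpolarized light through the first polarizer → I₁ = ½ I₀, now polarized at 9°.
Target fraction: 1.72e4 / 4.59e4 lux = 0.3747 of I₀.
Need I₂/I₀ = 0.3747, so cos²(θ − 9°) = 0.3747 / 0.5 = 0.7495.
θ − 9° = arccos(√0.7495) = 30.0°, giving θ ≈ 9 + 30.0 = 39.0°.

θ ≈ 39°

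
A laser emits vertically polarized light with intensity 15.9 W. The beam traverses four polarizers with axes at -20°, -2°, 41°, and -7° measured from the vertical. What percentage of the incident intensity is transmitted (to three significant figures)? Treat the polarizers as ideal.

≈ 19.1%

I₁ = 15.9 W · cos²(20°) = 14.04 W.
I₂ = I₁ · cos²(18°) = 14.04 · 0.9045 = 12.7 W.
I₃ = I₂ · cos²(43°) = 12.7 · 0.5349 = 6.793 W.
I₄ = I₃ · cos²(48°) = 6.793 · 0.4477 = 3.041 W.
That is 19.13% of the incident intensity.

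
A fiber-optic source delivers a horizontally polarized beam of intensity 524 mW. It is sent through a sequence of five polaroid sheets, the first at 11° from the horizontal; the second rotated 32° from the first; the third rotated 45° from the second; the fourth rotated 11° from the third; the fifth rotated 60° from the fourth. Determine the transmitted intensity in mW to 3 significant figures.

I₁ = 524 mW · cos²(11°) = 504.9 mW.
I₂ = I₁ · cos²(32°) = 504.9 · 0.7192 = 363.1 mW.
I₃ = I₂ · cos²(45°) = 363.1 · 0.5 = 181.6 mW.
I₄ = I₃ · cos²(11°) = 181.6 · 0.9636 = 175 mW.
I₅ = I₄ · cos²(60°) = 175 · 0.25 = 43.74 mW.

I ≈ 43.7 mW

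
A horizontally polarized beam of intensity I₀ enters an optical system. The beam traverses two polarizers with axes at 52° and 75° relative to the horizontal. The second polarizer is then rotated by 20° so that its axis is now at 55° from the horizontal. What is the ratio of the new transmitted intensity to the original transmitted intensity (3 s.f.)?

I_new/I_old ≈ 1.18

Before rotation:
By Malus's law, I₁ = I₀ cos²(52° − 0°) = I₀ cos²(52°) = 0.379 I₀.
I₂ = I₁ cos²(75° − 52°) = 0.379 I₀ · cos²(23°) = 0.3212 I₀.
After rotation:
I₁ = I₀ cos²(52° − 0°) = I₀ cos²(52°) = 0.379 I₀.
I₂ = I₁ cos²(55° − 52°) = 0.379 I₀ · cos²(3°) = 0.378 I₀.
Ratio = 0.378 / 0.3212 = 1.177.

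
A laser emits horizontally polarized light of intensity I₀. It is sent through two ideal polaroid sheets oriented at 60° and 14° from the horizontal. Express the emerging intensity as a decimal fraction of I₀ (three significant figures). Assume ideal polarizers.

I₁ = I₀ cos²(60° − 0°) = I₀ cos²(60°) = 0.25 I₀.
I₂ = I₁ cos²(14° − 60°) = 0.25 I₀ · cos²(46°) = 0.1206 I₀.
Transmitted fraction = 0.1206.

≈ 0.121 I₀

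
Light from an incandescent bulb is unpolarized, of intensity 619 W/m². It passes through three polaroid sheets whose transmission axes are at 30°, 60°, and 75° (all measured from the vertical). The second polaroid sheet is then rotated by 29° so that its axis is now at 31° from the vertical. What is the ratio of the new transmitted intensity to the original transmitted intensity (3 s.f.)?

I_new/I_old ≈ 0.739

Before rotation:
Unpolarized light through the first polarizer → I₁ = ½ I₀, now polarized at 30°.
I₂ = I₁ cos²(60° − 30°) = 0.5 I₀ · cos²(30°) = 0.375 I₀.
I₃ = I₂ cos²(75° − 60°) = 0.375 I₀ · cos²(15°) = 0.3499 I₀.
After rotation:
Unpolarized light through the first polarizer → I₁ = ½ I₀, now polarized at 30°.
I₂ = I₁ cos²(31° − 30°) = 0.5 I₀ · cos²(1°) = 0.4998 I₀.
I₃ = I₂ cos²(75° − 31°) = 0.4998 I₀ · cos²(44°) = 0.2586 I₀.
Ratio = 0.2586 / 0.3499 = 0.7392.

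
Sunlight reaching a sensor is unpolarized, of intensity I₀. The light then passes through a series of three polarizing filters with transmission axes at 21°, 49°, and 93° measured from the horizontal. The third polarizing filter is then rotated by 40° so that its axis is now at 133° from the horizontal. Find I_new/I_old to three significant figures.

Before rotation:
Unpolarized light through the first polarizer → I₁ = ½ I₀, now polarized at 21°.
I₂ = I₁ cos²(49° − 21°) = 0.5 I₀ · cos²(28°) = 0.3898 I₀.
I₃ = I₂ cos²(93° − 49°) = 0.3898 I₀ · cos²(44°) = 0.2017 I₀.
After rotation:
Unpolarized light through the first polarizer → I₁ = ½ I₀, now polarized at 21°.
I₂ = I₁ cos²(49° − 21°) = 0.5 I₀ · cos²(28°) = 0.3898 I₀.
I₃ = I₂ cos²(133° − 49°) = 0.3898 I₀ · cos²(84°) = 0.004259 I₀.
Ratio = 0.004259 / 0.2017 = 0.02112.

I_new/I_old ≈ 0.0211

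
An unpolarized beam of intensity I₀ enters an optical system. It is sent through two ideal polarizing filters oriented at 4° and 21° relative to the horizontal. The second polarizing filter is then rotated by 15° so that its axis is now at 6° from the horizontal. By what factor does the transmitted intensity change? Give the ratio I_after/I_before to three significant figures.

I_new/I_old ≈ 1.09

Before rotation:
Unpolarized light through the first polarizer → I₁ = ½ I₀, now polarized at 4°.
I₂ = I₁ cos²(21° − 4°) = 0.5 I₀ · cos²(17°) = 0.4573 I₀.
After rotation:
Unpolarized light through the first polarizer → I₁ = ½ I₀, now polarized at 4°.
I₂ = I₁ cos²(6° − 4°) = 0.5 I₀ · cos²(2°) = 0.4994 I₀.
Ratio = 0.4994 / 0.4573 = 1.092.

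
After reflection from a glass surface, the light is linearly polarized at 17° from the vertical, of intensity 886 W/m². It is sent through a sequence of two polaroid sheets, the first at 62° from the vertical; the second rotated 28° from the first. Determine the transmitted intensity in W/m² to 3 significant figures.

I ≈ 345 W/m²

I₁ = 886 W/m² · cos²(45°) = 443 W/m².
I₂ = I₁ · cos²(28°) = 443 · 0.7796 = 345.4 W/m².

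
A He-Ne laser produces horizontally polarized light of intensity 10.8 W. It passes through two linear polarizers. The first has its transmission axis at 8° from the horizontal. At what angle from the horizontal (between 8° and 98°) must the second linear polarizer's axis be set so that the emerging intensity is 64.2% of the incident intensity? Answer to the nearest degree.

By Malus's law, I₁ = I₀ cos²(8° − 0°) = I₀ cos²(8°) = 0.9806 I₀.
Need I₂/I₀ = 0.642, so cos²(θ − 8°) = 0.642 / 0.9806 = 0.6547.
θ − 8° = arccos(√0.6547) = 36.0°, giving θ ≈ 8 + 36.0 = 44.0°.

θ ≈ 44°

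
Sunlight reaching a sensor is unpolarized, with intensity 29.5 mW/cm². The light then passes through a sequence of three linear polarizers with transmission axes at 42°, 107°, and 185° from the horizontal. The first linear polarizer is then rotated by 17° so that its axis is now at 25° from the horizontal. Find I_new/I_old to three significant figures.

I_new/I_old ≈ 0.108

Before rotation:
Unpolarized light through the first polarizer → I₁ = ½ I₀, now polarized at 42°.
I₂ = I₁ cos²(107° − 42°) = 0.5 I₀ · cos²(65°) = 0.0893 I₀.
I₃ = I₂ cos²(185° − 107°) = 0.0893 I₀ · cos²(78°) = 0.00386 I₀.
After rotation:
Unpolarized light through the first polarizer → I₁ = ½ I₀, now polarized at 25°.
I₂ = I₁ cos²(107° − 25°) = 0.5 I₀ · cos²(82°) = 0.009685 I₀.
I₃ = I₂ cos²(185° − 107°) = 0.009685 I₀ · cos²(78°) = 0.0004186 I₀.
Ratio = 0.0004186 / 0.00386 = 0.1084.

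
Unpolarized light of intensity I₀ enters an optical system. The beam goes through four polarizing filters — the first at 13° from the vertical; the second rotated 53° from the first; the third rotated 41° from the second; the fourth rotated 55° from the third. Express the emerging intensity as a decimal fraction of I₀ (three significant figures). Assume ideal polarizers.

≈ 0.0339 I₀

Unpolarized light through the first polarizer → I₁ = ½ I₀, now polarized at 13°.
I₂ = I₁ cos²(53°) = 0.5 · 0.3622 I₀ = 0.1811 I₀.
I₃ = I₂ cos²(41°) = 0.1811 · 0.5696 I₀ = 0.1031 I₀.
I₄ = I₃ cos²(55°) = 0.1031 · 0.329 I₀ = 0.03393 I₀.
Transmitted fraction = 0.03393.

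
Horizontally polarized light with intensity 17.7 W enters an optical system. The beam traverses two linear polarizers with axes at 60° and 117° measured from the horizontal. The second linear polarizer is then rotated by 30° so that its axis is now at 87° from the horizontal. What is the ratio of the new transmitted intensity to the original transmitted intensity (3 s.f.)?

I_new/I_old ≈ 2.68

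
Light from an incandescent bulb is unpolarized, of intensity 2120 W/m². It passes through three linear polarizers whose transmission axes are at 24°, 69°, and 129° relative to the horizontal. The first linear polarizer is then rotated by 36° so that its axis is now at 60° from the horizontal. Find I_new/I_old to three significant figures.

I_new/I_old ≈ 1.95

Before rotation:
Unpolarized light through the first polarizer → I₁ = ½ I₀, now polarized at 24°.
I₂ = I₁ cos²(69° − 24°) = 0.5 I₀ · cos²(45°) = 0.25 I₀.
I₃ = I₂ cos²(129° − 69°) = 0.25 I₀ · cos²(60°) = 0.0625 I₀.
After rotation:
Unpolarized light through the first polarizer → I₁ = ½ I₀, now polarized at 60°.
I₂ = I₁ cos²(69° − 60°) = 0.5 I₀ · cos²(9°) = 0.4878 I₀.
I₃ = I₂ cos²(129° − 69°) = 0.4878 I₀ · cos²(60°) = 0.1219 I₀.
Ratio = 0.1219 / 0.0625 = 1.951.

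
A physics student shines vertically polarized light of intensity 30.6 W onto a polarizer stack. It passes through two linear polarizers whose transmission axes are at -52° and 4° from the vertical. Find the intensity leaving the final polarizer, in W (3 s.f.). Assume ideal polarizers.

I ≈ 3.63 W

I₁ = 30.6 W · cos²(52°) = 11.6 W.
I₂ = I₁ · cos²(56°) = 11.6 · 0.3127 = 3.627 W.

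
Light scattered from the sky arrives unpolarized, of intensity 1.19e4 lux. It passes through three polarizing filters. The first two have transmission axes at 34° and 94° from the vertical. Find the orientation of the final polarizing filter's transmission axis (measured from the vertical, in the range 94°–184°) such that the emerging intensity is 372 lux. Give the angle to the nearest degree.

θ ≈ 154°

Unpolarized light through the first polarizer → I₁ = ½ I₀, now polarized at 34°.
I₂ = I₁ cos²(94° − 34°) = 0.5 I₀ · cos²(60°) = 0.125 I₀.
Target fraction: 372 / 1.19e4 lux = 0.03126 of I₀.
Need I₃/I₀ = 0.03126, so cos²(θ − 94°) = 0.03126 / 0.125 = 0.2501.
θ − 94° = arccos(√0.2501) = 60.0°, giving θ ≈ 94 + 60.0 = 154.0°.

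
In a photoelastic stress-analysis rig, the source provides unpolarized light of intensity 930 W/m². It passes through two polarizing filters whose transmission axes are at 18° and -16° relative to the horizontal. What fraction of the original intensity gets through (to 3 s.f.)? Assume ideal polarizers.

Unpolarized light through the first polarizer → I₁ = 930 W/m²/2 = 465 W/m², polarized at 18°.
I₂ = I₁ · cos²(34°) = 465 · 0.6873 = 319.6 W/m².
Transmitted fraction = 0.3437.

I/I₀ ≈ 0.344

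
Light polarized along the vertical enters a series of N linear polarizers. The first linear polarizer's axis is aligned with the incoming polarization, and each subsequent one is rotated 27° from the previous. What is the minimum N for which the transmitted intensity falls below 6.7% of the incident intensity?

N = 13

First polarizer is aligned with the polarization: full transmission.
Each further stage multiplies by cos²(27°) = 0.7939.
After N polarizers: T = 0.7939^(N−1). Require T < 0.067 ⇒ N−1 > ln(0.067)/ln(0.7939) = 11.71, so N−1 ≥ 12 and N = 13.
Check: N=13 gives T = 0.06268 < 0.067; N=12 gives T = 0.07895.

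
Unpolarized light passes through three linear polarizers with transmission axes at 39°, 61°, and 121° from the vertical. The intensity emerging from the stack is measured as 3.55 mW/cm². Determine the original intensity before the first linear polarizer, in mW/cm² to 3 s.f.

I₀ ≈ 33.0 mW/cm²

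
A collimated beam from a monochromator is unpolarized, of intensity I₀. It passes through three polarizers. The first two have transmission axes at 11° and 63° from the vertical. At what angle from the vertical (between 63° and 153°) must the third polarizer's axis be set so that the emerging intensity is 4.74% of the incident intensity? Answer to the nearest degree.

Unpolarized light through the first polarizer → I₁ = ½ I₀, now polarized at 11°.
I₂ = I₁ cos²(63° − 11°) = 0.5 I₀ · cos²(52°) = 0.1895 I₀.
Need I₃/I₀ = 0.0474, so cos²(θ − 63°) = 0.0474 / 0.1895 = 0.2501.
θ − 63° = arccos(√0.2501) = 60.0°, giving θ ≈ 63 + 60.0 = 123.0°.

θ ≈ 123°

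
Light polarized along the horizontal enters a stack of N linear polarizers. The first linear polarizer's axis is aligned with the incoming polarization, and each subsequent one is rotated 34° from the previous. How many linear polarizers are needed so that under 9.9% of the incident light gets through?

N = 8

First polarizer is aligned with the polarization: full transmission.
Each further stage multiplies by cos²(34°) = 0.6873.
After N polarizers: T = 0.6873^(N−1). Require T < 0.099 ⇒ N−1 > ln(0.099)/ln(0.6873) = 6.17, so N−1 ≥ 7 and N = 8.
Check: N=8 gives T = 0.07245 < 0.099; N=7 gives T = 0.1054.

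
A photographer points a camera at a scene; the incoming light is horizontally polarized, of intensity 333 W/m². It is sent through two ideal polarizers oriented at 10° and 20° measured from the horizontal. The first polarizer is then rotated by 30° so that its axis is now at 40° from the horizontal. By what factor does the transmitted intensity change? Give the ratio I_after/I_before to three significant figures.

Before rotation:
I₁ = I₀ cos²(10° − 0°) = I₀ cos²(10°) = 0.9698 I₀.
I₂ = I₁ cos²(20° − 10°) = 0.9698 I₀ · cos²(10°) = 0.9406 I₀.
After rotation:
I₁ = I₀ cos²(40° − 0°) = I₀ cos²(40°) = 0.5868 I₀.
I₂ = I₁ cos²(20° − 40°) = 0.5868 I₀ · cos²(20°) = 0.5182 I₀.
Ratio = 0.5182 / 0.9406 = 0.5509.

I_new/I_old ≈ 0.551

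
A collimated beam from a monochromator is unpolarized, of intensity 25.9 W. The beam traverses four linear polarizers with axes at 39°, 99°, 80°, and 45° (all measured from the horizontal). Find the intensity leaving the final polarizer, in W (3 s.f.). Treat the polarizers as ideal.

Unpolarized light through the first polarizer → I₁ = 25.9 W/2 = 12.95 W, polarized at 39°.
I₂ = I₁ · cos²(60°) = 12.95 · 0.25 = 3.238 W.
I₃ = I₂ · cos²(19°) = 3.238 · 0.894 = 2.894 W.
I₄ = I₃ · cos²(35°) = 2.894 · 0.671 = 1.942 W.

I ≈ 1.94 W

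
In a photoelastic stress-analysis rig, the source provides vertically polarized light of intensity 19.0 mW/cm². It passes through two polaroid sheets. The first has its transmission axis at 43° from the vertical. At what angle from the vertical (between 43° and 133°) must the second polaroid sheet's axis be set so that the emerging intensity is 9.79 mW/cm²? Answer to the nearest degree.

θ ≈ 54°

I₁ = I₀ cos²(43° − 0°) = I₀ cos²(43°) = 0.5349 I₀.
Target fraction: 9.79 / 19.0 mW/cm² = 0.5153 of I₀.
Need I₂/I₀ = 0.5153, so cos²(θ − 43°) = 0.5153 / 0.5349 = 0.9633.
θ − 43° = arccos(√0.9633) = 11.0°, giving θ ≈ 43 + 11.0 = 54.0°.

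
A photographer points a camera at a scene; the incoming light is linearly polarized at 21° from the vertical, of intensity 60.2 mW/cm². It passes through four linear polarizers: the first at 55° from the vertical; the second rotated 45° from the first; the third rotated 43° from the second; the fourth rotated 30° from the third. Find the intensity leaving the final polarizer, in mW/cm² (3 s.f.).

I ≈ 8.30 mW/cm²

By Malus's law, I₁ = 60.2 mW/cm² · cos²(34°) = 41.38 mW/cm².
I₂ = I₁ · cos²(45°) = 41.38 · 0.5 = 20.69 mW/cm².
I₃ = I₂ · cos²(43°) = 20.69 · 0.5349 = 11.07 mW/cm².
I₄ = I₃ · cos²(30°) = 11.07 · 0.75 = 8.299 mW/cm².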